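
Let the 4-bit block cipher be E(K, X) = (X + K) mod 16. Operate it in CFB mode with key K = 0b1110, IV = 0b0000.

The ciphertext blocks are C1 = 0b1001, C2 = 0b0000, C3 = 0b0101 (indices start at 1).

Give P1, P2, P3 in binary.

CFB decryption: P_i = C_i ⊕ E(K, C_{i−1}), with C_{0} = IV.
P1: E(K, 0b0000) = 0b1110; 0b1001 ⊕ 0b1110 = 0b0111.
P2: E(K, 0b1001) = 0b0111; 0b0000 ⊕ 0b0111 = 0b0111.
P3: E(K, 0b0000) = 0b1110; 0b0101 ⊕ 0b1110 = 0b1011.

P1 = 0b0111, P2 = 0b0111, P3 = 0b1011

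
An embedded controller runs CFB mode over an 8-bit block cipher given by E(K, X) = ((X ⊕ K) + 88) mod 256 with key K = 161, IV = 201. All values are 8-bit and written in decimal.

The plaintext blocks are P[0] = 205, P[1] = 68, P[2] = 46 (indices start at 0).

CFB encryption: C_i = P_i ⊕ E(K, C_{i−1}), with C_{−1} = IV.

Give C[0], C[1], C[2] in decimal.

C[0]: E(K, 201) = 192; 205 ⊕ 192 = 13.
C[1]: E(K, 13) = 4; 68 ⊕ 4 = 64.
C[2]: E(K, 64) = 57; 46 ⊕ 57 = 23.

C[0] = 13, C[1] = 64, C[2] = 23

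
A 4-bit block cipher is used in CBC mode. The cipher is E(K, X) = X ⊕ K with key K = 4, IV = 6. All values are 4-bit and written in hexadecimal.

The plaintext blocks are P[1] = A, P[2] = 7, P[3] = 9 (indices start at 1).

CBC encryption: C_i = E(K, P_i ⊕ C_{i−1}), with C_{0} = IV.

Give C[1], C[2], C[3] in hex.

C[1]: P[1] ⊕ 6 = C; E(K, C) = 8.
C[2]: P[2] ⊕ 8 = F; E(K, F) = B.
C[3]: P[3] ⊕ B = 2; E(K, 2) = 6.

C[1] = 8, C[2] = B, C[3] = 6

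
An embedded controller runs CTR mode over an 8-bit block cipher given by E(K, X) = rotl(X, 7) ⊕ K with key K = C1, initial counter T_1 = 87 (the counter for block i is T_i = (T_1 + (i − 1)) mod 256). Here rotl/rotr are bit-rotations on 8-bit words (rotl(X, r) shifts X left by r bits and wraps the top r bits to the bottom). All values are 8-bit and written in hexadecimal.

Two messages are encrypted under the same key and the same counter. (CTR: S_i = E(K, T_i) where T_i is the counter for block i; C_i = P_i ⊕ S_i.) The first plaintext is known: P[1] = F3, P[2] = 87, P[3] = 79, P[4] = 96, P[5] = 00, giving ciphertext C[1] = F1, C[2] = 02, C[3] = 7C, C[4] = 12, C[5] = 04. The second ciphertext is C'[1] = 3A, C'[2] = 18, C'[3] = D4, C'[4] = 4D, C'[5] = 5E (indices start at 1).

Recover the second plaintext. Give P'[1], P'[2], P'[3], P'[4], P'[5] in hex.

P'[1] = 38, P'[2] = 9D, P'[3] = D1, P'[4] = C9, P'[5] = 5A

In CTR with a reused counter, both messages share the same keystream S_i, so C_i ⊕ C'_i = P_i ⊕ P'_i and thus P'_i = P_i ⊕ C_i ⊕ C'_i.
P'[1]: F3 ⊕ F1 ⊕ 3A = 38.
P'[2]: 87 ⊕ 02 ⊕ 18 = 9D.
P'[3]: 79 ⊕ 7C ⊕ D4 = D1.
P'[4]: 96 ⊕ 12 ⊕ 4D = C9.
P'[5]: 00 ⊕ 04 ⊕ 5E = 5A.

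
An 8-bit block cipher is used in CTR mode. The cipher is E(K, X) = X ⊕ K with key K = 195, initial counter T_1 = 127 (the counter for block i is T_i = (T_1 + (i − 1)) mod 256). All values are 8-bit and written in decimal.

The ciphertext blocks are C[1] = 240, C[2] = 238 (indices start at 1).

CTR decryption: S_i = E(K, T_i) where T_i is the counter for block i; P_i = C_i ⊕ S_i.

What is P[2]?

P[2]: T = 128, S = E(K, T) = 67; 238 ⊕ 67 = 173.

P[2] = 173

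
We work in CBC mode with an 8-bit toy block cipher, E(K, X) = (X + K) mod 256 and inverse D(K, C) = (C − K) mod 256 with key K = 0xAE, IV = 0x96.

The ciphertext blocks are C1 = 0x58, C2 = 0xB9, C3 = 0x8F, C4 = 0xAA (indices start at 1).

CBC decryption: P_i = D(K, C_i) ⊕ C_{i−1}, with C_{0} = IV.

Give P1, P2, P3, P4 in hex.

P1: D(K, 0x58) = 0xAA; 0xAA ⊕ 0x96 = 0x3C.
P2: D(K, 0xB9) = 0x0B; 0x0B ⊕ 0x58 = 0x53.
P3: D(K, 0x8F) = 0xE1; 0xE1 ⊕ 0xB9 = 0x58.
P4: D(K, 0xAA) = 0xFC; 0xFC ⊕ 0x8F = 0x73.

P1 = 0x3C, P2 = 0x53, P3 = 0x58, P4 = 0x73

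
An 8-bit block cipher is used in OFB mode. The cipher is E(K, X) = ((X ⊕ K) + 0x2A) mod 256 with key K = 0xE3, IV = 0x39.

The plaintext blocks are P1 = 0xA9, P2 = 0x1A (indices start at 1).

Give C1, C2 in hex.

OFB encryption: S_i = E(K, S_{i−1}) with S_{0} = IV; C_i = P_i ⊕ S_i.
C1: S = E(K, 0x39) = 0x04; 0xA9 ⊕ 0x04 = 0xAD.
C2: S = E(K, 0x04) = 0x11; 0x1A ⊕ 0x11 = 0x0B.

C1 = 0xAD, C2 = 0x0B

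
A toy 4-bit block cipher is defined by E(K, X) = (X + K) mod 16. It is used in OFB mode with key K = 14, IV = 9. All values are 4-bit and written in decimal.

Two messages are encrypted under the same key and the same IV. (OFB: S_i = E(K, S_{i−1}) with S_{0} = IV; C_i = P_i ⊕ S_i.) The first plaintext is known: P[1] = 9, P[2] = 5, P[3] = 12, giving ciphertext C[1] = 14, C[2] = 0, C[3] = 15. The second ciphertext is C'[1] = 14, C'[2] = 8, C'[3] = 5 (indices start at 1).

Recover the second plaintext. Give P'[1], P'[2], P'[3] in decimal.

P'[1] = 9, P'[2] = 13, P'[3] = 6

In OFB with a reused IV, both messages share the same keystream S_i, so C_i ⊕ C'_i = P_i ⊕ P'_i and thus P'_i = P_i ⊕ C_i ⊕ C'_i.
P'[1]: 9 ⊕ 14 ⊕ 14 = 9.
P'[2]: 5 ⊕ 0 ⊕ 8 = 13.
P'[3]: 12 ⊕ 15 ⊕ 5 = 6.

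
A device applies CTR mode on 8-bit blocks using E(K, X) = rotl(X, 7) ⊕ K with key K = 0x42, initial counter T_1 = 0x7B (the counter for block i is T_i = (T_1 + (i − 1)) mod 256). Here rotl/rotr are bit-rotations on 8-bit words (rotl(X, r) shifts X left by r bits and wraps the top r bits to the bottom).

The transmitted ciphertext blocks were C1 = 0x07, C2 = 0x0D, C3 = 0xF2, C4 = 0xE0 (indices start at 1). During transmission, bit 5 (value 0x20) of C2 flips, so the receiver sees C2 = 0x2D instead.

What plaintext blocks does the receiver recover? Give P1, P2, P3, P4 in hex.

CTR decryption: S_i = E(K, T_i) where T_i is the counter for block i; P_i = C_i ⊕ S_i.
Only C2 changed, to 0x2D. In CTR, a change in C_i flips the same bit in P_i only; the keystream is unaffected. Decrypting the received ciphertext:
P1: T = 0x7B, S = E(K, T) = 0xFF; 0x07 ⊕ 0xFF = 0xF8.
P2: T = 0x7C, S = E(K, T) = 0x7C; 0x2D ⊕ 0x7C = 0x51.
P3: T = 0x7D, S = E(K, T) = 0xFC; 0xF2 ⊕ 0xFC = 0x0E.
P4: T = 0x7E, S = E(K, T) = 0x7D; 0xE0 ⊕ 0x7D = 0x9D.
Blocks that differ from the original plaintext: P2.

P1 = 0xF8, P2 = 0x51, P3 = 0x0E, P4 = 0x9D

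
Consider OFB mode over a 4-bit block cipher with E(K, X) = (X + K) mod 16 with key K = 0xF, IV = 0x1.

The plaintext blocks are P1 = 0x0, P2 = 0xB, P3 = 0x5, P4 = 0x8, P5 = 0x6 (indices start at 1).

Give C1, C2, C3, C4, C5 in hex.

C1 = 0x0, C2 = 0x4, C3 = 0xB, C4 = 0x5, C5 = 0xA

OFB encryption: S_i = E(K, S_{i−1}) with S_{0} = IV; C_i = P_i ⊕ S_i.
C1: S = E(K, 0x1) = 0x0; 0x0 ⊕ 0x0 = 0x0.
C2: S = E(K, 0x0) = 0xF; 0xB ⊕ 0xF = 0x4.
C3: S = E(K, 0xF) = 0xE; 0x5 ⊕ 0xE = 0xB.
C4: S = E(K, 0xE) = 0xD; 0x8 ⊕ 0xD = 0x5.
C5: S = E(K, 0xD) = 0xC; 0x6 ⊕ 0xC = 0xA.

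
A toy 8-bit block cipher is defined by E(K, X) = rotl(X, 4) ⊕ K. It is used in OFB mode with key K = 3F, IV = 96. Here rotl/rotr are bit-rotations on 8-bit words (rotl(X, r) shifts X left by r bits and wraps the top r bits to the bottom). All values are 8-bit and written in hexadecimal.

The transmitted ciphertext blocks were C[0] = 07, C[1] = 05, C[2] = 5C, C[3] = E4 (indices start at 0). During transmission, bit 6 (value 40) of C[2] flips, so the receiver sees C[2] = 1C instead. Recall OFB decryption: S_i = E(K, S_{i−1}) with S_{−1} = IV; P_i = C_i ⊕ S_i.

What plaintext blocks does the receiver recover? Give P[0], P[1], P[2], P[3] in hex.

P[0] = 51, P[1] = 5F, P[2] = 86, P[3] = 72

Only C[2] changed, to 1C. In OFB, a change in C_i flips the same bit in P_i only; the keystream is unaffected. Decrypting the received ciphertext:
P[0]: S = E(K, 96) = 56; 07 ⊕ 56 = 51.
P[1]: S = E(K, 56) = 5A; 05 ⊕ 5A = 5F.
P[2]: S = E(K, 5A) = 9A; 1C ⊕ 9A = 86.
P[3]: S = E(K, 9A) = 96; E4 ⊕ 96 = 72.
Blocks that differ from the original plaintext: P[2].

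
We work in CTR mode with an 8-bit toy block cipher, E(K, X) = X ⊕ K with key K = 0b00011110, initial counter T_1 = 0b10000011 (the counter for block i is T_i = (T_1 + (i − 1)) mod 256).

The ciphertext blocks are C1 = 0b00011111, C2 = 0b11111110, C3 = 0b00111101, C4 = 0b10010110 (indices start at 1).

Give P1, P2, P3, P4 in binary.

P1 = 0b10000010, P2 = 0b01100100, P3 = 0b10100110, P4 = 0b00001110

CTR decryption: S_i = E(K, T_i) where T_i is the counter for block i; P_i = C_i ⊕ S_i.
P1: T = 0b10000011, S = E(K, T) = 0b10011101; 0b00011111 ⊕ 0b10011101 = 0b10000010.
P2: T = 0b10000100, S = E(K, T) = 0b10011010; 0b11111110 ⊕ 0b10011010 = 0b01100100.
P3: T = 0b10000101, S = E(K, T) = 0b10011011; 0b00111101 ⊕ 0b10011011 = 0b10100110.
P4: T = 0b10000110, S = E(K, T) = 0b10011000; 0b10010110 ⊕ 0b10011000 = 0b00001110.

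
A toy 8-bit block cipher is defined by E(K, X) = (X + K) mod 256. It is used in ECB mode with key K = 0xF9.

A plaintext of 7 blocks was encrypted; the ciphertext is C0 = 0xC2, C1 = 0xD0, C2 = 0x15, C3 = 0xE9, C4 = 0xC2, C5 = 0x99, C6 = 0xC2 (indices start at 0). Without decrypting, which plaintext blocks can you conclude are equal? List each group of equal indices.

ECB encrypts each block independently with the same key, so equal ciphertext blocks imply equal plaintext blocks.
C0 = C4 = C6 = 0xC2, so P0 = P4 = P6.

P0 = P4 = P6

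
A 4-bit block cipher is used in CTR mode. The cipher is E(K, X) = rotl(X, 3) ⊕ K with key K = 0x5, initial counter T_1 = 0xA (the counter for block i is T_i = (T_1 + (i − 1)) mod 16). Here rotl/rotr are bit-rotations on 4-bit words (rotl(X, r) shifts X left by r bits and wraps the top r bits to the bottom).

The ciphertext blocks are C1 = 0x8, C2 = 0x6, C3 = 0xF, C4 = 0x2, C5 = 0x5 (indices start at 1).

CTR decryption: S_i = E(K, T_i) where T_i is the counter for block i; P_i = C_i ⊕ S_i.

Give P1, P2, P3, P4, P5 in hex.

P1: T = 0xA, S = E(K, T) = 0x0; 0x8 ⊕ 0x0 = 0x8.
P2: T = 0xB, S = E(K, T) = 0x8; 0x6 ⊕ 0x8 = 0xE.
P3: T = 0xC, S = E(K, T) = 0x3; 0xF ⊕ 0x3 = 0xC.
P4: T = 0xD, S = E(K, T) = 0xB; 0x2 ⊕ 0xB = 0x9.
P5: T = 0xE, S = E(K, T) = 0x2; 0x5 ⊕ 0x2 = 0x7.

P1 = 0x8, P2 = 0xE, P3 = 0xC, P4 = 0x9, P5 = 0x7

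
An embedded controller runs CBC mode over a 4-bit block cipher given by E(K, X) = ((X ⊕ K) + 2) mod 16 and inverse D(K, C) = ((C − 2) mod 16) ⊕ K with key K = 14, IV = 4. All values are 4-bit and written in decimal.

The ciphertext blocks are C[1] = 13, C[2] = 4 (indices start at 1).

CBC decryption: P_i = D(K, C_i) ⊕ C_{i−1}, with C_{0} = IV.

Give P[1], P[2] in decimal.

P[1] = 1, P[2] = 1

P[1]: D(K, 13) = 5; 5 ⊕ 4 = 1.
P[2]: D(K, 4) = 12; 12 ⊕ 13 = 1.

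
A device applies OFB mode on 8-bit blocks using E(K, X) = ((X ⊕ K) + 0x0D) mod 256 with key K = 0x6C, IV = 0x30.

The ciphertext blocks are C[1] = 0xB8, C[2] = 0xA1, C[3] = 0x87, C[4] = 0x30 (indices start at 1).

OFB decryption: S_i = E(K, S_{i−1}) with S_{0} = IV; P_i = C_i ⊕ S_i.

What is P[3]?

P[3] = 0x0C

P[1]: S = E(K, 0x30) = 0x69; 0xB8 ⊕ 0x69 = 0xD1.
P[2]: S = E(K, 0x69) = 0x12; 0xA1 ⊕ 0x12 = 0xB3.
P[3]: S = E(K, 0x12) = 0x8B; 0x87 ⊕ 0x8B = 0x0C.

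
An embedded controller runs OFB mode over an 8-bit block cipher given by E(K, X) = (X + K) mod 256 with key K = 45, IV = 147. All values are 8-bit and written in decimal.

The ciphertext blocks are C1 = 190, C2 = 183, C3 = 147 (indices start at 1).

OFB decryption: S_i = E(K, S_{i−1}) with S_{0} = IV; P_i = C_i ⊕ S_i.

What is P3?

P3 = 137

P1: S = E(K, 147) = 192; 190 ⊕ 192 = 126.
P2: S = E(K, 192) = 237; 183 ⊕ 237 = 90.
P3: S = E(K, 237) = 26; 147 ⊕ 26 = 137.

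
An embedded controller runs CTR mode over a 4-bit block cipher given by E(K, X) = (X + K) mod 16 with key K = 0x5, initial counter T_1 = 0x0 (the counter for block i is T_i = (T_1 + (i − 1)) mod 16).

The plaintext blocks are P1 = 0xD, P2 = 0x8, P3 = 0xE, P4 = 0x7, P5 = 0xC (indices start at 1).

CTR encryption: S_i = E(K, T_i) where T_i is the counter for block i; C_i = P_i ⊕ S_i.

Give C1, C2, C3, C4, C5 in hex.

C1 = 0x8, C2 = 0xE, C3 = 0x9, C4 = 0xF, C5 = 0x5

C1: T = 0x0, S = E(K, T) = 0x5; 0xD ⊕ 0x5 = 0x8.
C2: T = 0x1, S = E(K, T) = 0x6; 0x8 ⊕ 0x6 = 0xE.
C3: T = 0x2, S = E(K, T) = 0x7; 0xE ⊕ 0x7 = 0x9.
C4: T = 0x3, S = E(K, T) = 0x8; 0x7 ⊕ 0x8 = 0xF.
C5: T = 0x4, S = E(K, T) = 0x9; 0xC ⊕ 0x9 = 0x5.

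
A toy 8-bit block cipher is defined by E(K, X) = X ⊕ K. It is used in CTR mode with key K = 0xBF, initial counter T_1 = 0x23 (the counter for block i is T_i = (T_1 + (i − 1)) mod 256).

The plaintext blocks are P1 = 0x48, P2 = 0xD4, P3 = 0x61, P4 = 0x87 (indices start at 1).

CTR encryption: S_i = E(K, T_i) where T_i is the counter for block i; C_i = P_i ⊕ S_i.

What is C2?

C2 = 0x4F

C1: T = 0x23, S = E(K, T) = 0x9C; 0x48 ⊕ 0x9C = 0xD4.
C2: T = 0x24, S = E(K, T) = 0x9B; 0xD4 ⊕ 0x9B = 0x4F.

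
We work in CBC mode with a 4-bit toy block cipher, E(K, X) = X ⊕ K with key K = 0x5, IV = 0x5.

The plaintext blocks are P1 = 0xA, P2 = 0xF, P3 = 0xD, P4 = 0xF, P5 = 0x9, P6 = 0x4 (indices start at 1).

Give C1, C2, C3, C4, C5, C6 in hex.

CBC encryption: C_i = E(K, P_i ⊕ C_{i−1}), with C_{0} = IV.
C1: P1 ⊕ 0x5 = 0xF; E(K, 0xF) = 0xA.
C2: P2 ⊕ 0xA = 0x5; E(K, 0x5) = 0x0.
C3: P3 ⊕ 0x0 = 0xD; E(K, 0xD) = 0x8.
C4: P4 ⊕ 0x8 = 0x7; E(K, 0x7) = 0x2.
C5: P5 ⊕ 0x2 = 0xB; E(K, 0xB) = 0xE.
C6: P6 ⊕ 0xE = 0xA; E(K, 0xA) = 0xF.

C1 = 0xA, C2 = 0x0, C3 = 0x8, C4 = 0x2, C5 = 0xE, C6 = 0xF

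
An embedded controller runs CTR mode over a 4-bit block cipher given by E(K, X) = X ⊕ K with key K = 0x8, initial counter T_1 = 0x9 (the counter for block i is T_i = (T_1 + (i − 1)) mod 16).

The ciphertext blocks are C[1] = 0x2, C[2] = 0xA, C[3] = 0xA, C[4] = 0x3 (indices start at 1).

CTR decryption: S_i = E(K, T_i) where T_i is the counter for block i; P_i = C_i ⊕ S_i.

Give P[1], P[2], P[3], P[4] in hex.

P[1] = 0x3, P[2] = 0x8, P[3] = 0x9, P[4] = 0x7

P[1]: T = 0x9, S = E(K, T) = 0x1; 0x2 ⊕ 0x1 = 0x3.
P[2]: T = 0xA, S = E(K, T) = 0x2; 0xA ⊕ 0x2 = 0x8.
P[3]: T = 0xB, S = E(K, T) = 0x3; 0xA ⊕ 0x3 = 0x9.
P[4]: T = 0xC, S = E(K, T) = 0x4; 0x3 ⊕ 0x4 = 0x7.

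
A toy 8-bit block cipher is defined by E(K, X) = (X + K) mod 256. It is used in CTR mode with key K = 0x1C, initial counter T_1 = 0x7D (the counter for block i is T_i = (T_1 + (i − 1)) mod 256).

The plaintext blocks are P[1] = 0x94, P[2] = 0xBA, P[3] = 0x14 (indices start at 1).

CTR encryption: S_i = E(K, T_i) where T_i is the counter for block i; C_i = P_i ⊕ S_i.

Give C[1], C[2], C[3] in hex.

C[1] = 0x0D, C[2] = 0x20, C[3] = 0x8F

C[1]: T = 0x7D, S = E(K, T) = 0x99; 0x94 ⊕ 0x99 = 0x0D.
C[2]: T = 0x7E, S = E(K, T) = 0x9A; 0xBA ⊕ 0x9A = 0x20.
C[3]: T = 0x7F, S = E(K, T) = 0x9B; 0x14 ⊕ 0x9B = 0x8F.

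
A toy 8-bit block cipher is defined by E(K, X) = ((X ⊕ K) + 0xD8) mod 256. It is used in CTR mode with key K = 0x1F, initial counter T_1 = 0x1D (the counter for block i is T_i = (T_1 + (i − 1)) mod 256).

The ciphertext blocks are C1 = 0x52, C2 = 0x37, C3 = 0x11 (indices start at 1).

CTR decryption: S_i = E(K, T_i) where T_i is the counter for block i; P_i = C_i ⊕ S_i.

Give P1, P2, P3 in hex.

P1 = 0x88, P2 = 0xEE, P3 = 0xC9

P1: T = 0x1D, S = E(K, T) = 0xDA; 0x52 ⊕ 0xDA = 0x88.
P2: T = 0x1E, S = E(K, T) = 0xD9; 0x37 ⊕ 0xD9 = 0xEE.
P3: T = 0x1F, S = E(K, T) = 0xD8; 0x11 ⊕ 0xD8 = 0xC9.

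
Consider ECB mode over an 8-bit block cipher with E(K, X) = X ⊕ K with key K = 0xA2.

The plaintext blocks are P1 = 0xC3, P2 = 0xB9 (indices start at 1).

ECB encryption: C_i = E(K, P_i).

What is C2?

C2 = 0x1B

C2: E(K, 0xB9) = 0x1B.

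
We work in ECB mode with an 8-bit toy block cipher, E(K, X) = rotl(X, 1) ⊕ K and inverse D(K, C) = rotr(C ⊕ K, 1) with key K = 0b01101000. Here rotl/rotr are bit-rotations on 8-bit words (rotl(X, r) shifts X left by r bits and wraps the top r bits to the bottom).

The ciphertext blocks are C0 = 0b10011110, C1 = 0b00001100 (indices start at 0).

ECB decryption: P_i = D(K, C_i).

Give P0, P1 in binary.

P0 = 0b01111011, P1 = 0b00110010

P0: D(K, 0b10011110) = 0b01111011.
P1: D(K, 0b00001100) = 0b00110010.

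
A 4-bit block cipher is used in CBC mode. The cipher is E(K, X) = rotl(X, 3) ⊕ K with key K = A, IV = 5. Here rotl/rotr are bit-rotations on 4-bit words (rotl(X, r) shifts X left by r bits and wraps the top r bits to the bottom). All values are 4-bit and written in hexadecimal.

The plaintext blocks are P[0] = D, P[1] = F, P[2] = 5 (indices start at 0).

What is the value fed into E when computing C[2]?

CBC encryption: C_i = E(K, P_i ⊕ C_{i−1}), with C_{−1} = IV.
C[0]: P[0] ⊕ 5 = 8; E(K, 8) = E.
C[1]: P[1] ⊕ E = 1; E(K, 1) = 2.
C[2]: P[2] ⊕ 2 = 7; E(K, 7) = 1.
So the input to E for block [2] is 7.

7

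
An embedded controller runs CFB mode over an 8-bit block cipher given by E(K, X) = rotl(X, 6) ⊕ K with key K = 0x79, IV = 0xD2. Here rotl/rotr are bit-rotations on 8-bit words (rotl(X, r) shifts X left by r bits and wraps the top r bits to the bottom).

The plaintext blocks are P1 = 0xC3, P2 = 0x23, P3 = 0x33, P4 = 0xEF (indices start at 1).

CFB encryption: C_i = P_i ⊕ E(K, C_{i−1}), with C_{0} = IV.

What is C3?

C3 = 0x3C

C1: E(K, 0xD2) = 0xCD; 0xC3 ⊕ 0xCD = 0x0E.
C2: E(K, 0x0E) = 0xFA; 0x23 ⊕ 0xFA = 0xD9.
C3: E(K, 0xD9) = 0x0F; 0x33 ⊕ 0x0F = 0x3C.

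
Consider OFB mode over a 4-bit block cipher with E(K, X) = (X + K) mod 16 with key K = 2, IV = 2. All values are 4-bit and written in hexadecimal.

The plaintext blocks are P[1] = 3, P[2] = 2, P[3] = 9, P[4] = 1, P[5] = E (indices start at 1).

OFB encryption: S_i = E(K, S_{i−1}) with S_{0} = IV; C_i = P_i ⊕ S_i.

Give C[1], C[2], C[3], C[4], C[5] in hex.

C[1] = 7, C[2] = 4, C[3] = 1, C[4] = B, C[5] = 2

C[1]: S = E(K, 2) = 4; 3 ⊕ 4 = 7.
C[2]: S = E(K, 4) = 6; 2 ⊕ 6 = 4.
C[3]: S = E(K, 6) = 8; 9 ⊕ 8 = 1.
C[4]: S = E(K, 8) = A; 1 ⊕ A = B.
C[5]: S = E(K, A) = C; E ⊕ C = 2.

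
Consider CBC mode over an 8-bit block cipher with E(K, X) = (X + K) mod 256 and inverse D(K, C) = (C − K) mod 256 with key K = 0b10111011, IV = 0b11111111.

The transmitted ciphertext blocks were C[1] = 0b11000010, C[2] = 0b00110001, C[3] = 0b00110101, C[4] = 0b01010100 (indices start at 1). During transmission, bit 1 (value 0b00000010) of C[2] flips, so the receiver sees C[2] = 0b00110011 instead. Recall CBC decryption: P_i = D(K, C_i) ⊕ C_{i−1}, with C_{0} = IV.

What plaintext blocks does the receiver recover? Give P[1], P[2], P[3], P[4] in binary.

P[1] = 0b11111000, P[2] = 0b10111010, P[3] = 0b01001001, P[4] = 0b10101100

Only C[2] changed, to 0b00110011. In CBC, a change in C_i garbles P_i and flips the same bit in P_{i+1}. Decrypting the received ciphertext:
P[1]: D(K, 0b11000010) = 0b00000111; 0b00000111 ⊕ 0b11111111 = 0b11111000.
P[2]: D(K, 0b00110011) = 0b01111000; 0b01111000 ⊕ 0b11000010 = 0b10111010.
P[3]: D(K, 0b00110101) = 0b01111010; 0b01111010 ⊕ 0b00110011 = 0b01001001.
P[4]: D(K, 0b01010100) = 0b10011001; 0b10011001 ⊕ 0b00110101 = 0b10101100.
Blocks that differ from the original plaintext: P[2], P[3].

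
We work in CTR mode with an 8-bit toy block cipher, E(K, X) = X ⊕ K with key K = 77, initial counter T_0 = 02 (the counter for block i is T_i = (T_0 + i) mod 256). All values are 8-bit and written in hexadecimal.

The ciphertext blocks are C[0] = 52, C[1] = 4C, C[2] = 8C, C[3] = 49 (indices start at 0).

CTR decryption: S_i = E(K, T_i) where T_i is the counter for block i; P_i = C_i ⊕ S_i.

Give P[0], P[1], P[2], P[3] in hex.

P[0]: T = 02, S = E(K, T) = 75; 52 ⊕ 75 = 27.
P[1]: T = 03, S = E(K, T) = 74; 4C ⊕ 74 = 38.
P[2]: T = 04, S = E(K, T) = 73; 8C ⊕ 73 = FF.
P[3]: T = 05, S = E(K, T) = 72; 49 ⊕ 72 = 3B.

P[0] = 27, P[1] = 38, P[2] = FF, P[3] = 3B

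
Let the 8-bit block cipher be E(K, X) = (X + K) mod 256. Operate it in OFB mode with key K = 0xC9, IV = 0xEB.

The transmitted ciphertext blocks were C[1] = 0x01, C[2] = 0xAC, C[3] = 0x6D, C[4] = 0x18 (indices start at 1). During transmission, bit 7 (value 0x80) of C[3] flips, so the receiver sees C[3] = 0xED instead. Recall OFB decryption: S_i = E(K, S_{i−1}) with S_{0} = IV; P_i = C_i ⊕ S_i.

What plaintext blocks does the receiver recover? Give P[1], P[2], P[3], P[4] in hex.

P[1] = 0xB5, P[2] = 0xD1, P[3] = 0xAB, P[4] = 0x17

Only C[3] changed, to 0xED. In OFB, a change in C_i flips the same bit in P_i only; the keystream is unaffected. Decrypting the received ciphertext:
P[1]: S = E(K, 0xEB) = 0xB4; 0x01 ⊕ 0xB4 = 0xB5.
P[2]: S = E(K, 0xB4) = 0x7D; 0xAC ⊕ 0x7D = 0xD1.
P[3]: S = E(K, 0x7D) = 0x46; 0xED ⊕ 0x46 = 0xAB.
P[4]: S = E(K, 0x46) = 0x0F; 0x18 ⊕ 0x0F = 0x17.
Blocks that differ from the original plaintext: P[3].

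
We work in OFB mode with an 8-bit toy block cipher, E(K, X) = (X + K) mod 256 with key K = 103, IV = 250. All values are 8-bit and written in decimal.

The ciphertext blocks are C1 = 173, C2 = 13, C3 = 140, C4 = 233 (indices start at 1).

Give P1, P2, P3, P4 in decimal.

P1 = 204, P2 = 197, P3 = 163, P4 = 127

OFB decryption: S_i = E(K, S_{i−1}) with S_{0} = IV; P_i = C_i ⊕ S_i.
P1: S = E(K, 250) = 97; 173 ⊕ 97 = 204.
P2: S = E(K, 97) = 200; 13 ⊕ 200 = 197.
P3: S = E(K, 200) = 47; 140 ⊕ 47 = 163.
P4: S = E(K, 47) = 150; 233 ⊕ 150 = 127.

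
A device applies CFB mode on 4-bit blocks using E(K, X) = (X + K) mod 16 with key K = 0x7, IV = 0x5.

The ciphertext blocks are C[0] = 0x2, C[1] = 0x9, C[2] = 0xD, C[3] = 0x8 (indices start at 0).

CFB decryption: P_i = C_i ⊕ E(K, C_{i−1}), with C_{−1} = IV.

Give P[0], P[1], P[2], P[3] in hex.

P[0]: E(K, 0x5) = 0xC; 0x2 ⊕ 0xC = 0xE.
P[1]: E(K, 0x2) = 0x9; 0x9 ⊕ 0x9 = 0x0.
P[2]: E(K, 0x9) = 0x0; 0xD ⊕ 0x0 = 0xD.
P[3]: E(K, 0xD) = 0x4; 0x8 ⊕ 0x4 = 0xC.

P[0] = 0xE, P[1] = 0x0, P[2] = 0xD, P[3] = 0xC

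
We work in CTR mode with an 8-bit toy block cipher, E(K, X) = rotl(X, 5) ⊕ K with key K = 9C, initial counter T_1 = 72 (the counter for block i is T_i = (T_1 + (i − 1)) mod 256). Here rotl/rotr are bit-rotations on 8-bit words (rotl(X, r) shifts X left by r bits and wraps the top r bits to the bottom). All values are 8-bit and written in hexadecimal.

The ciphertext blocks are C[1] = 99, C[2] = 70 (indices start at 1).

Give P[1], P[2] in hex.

P[1] = 4B, P[2] = 82

CTR decryption: S_i = E(K, T_i) where T_i is the counter for block i; P_i = C_i ⊕ S_i.
P[1]: T = 72, S = E(K, T) = D2; 99 ⊕ D2 = 4B.
P[2]: T = 73, S = E(K, T) = F2; 70 ⊕ F2 = 82.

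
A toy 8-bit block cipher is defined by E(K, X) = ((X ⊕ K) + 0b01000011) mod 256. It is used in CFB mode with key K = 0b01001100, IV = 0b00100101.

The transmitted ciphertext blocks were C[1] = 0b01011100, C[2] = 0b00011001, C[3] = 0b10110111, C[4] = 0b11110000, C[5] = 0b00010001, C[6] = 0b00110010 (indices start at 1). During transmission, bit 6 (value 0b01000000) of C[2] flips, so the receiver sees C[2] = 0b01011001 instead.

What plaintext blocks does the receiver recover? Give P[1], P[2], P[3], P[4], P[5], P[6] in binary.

CFB decryption: P_i = C_i ⊕ E(K, C_{i−1}), with C_{0} = IV.
Only C[2] changed, to 0b01011001. In CFB, a change in C_i flips the same bit in P_i and garbles P_{i+1}. Decrypting the received ciphertext:
P[1]: E(K, 0b00100101) = 0b10101100; 0b01011100 ⊕ 0b10101100 = 0b11110000.
P[2]: E(K, 0b01011100) = 0b01010011; 0b01011001 ⊕ 0b01010011 = 0b00001010.
P[3]: E(K, 0b01011001) = 0b01011000; 0b10110111 ⊕ 0b01011000 = 0b11101111.
P[4]: E(K, 0b10110111) = 0b00111110; 0b11110000 ⊕ 0b00111110 = 0b11001110.
P[5]: E(K, 0b11110000) = 0b11111111; 0b00010001 ⊕ 0b11111111 = 0b11101110.
P[6]: E(K, 0b00010001) = 0b10100000; 0b00110010 ⊕ 0b10100000 = 0b10010010.
Blocks that differ from the original plaintext: P[2], P[3].

P[1] = 0b11110000, P[2] = 0b00001010, P[3] = 0b11101111, P[4] = 0b11001110, P[5] = 0b11101110, P[6] = 0b10010010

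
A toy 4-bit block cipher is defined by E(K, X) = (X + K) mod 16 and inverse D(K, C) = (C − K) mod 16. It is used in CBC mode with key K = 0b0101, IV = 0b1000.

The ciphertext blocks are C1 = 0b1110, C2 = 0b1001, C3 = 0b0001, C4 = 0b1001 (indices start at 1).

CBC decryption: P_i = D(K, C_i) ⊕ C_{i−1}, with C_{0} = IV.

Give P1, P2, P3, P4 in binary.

P1 = 0b0001, P2 = 0b1010, P3 = 0b0101, P4 = 0b0101

P1: D(K, 0b1110) = 0b1001; 0b1001 ⊕ 0b1000 = 0b0001.
P2: D(K, 0b1001) = 0b0100; 0b0100 ⊕ 0b1110 = 0b1010.
P3: D(K, 0b0001) = 0b1100; 0b1100 ⊕ 0b1001 = 0b0101.
P4: D(K, 0b1001) = 0b0100; 0b0100 ⊕ 0b0001 = 0b0101.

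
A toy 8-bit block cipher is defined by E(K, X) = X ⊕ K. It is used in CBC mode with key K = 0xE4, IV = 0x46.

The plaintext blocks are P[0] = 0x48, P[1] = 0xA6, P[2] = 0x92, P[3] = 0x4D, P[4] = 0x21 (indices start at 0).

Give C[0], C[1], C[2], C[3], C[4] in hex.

CBC encryption: C_i = E(K, P_i ⊕ C_{i−1}), with C_{−1} = IV.
C[0]: P[0] ⊕ 0x46 = 0x0E; E(K, 0x0E) = 0xEA.
C[1]: P[1] ⊕ 0xEA = 0x4C; E(K, 0x4C) = 0xA8.
C[2]: P[2] ⊕ 0xA8 = 0x3A; E(K, 0x3A) = 0xDE.
C[3]: P[3] ⊕ 0xDE = 0x93; E(K, 0x93) = 0x77.
C[4]: P[4] ⊕ 0x77 = 0x56; E(K, 0x56) = 0xB2.

C[0] = 0xEA, C[1] = 0xA8, C[2] = 0xDE, C[3] = 0x77, C[4] = 0xB2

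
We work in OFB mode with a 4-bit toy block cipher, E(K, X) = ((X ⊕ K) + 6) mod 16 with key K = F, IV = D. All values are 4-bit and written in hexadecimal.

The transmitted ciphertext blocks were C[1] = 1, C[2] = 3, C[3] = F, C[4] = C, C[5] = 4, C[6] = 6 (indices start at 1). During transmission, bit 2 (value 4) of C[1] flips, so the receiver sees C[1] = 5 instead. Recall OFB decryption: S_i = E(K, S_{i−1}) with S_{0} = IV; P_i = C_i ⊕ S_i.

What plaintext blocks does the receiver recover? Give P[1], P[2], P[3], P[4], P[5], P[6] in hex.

Only C[1] changed, to 5. In OFB, a change in C_i flips the same bit in P_i only; the keystream is unaffected. Decrypting the received ciphertext:
P[1]: S = E(K, D) = 8; 5 ⊕ 8 = D.
P[2]: S = E(K, 8) = D; 3 ⊕ D = E.
P[3]: S = E(K, D) = 8; F ⊕ 8 = 7.
P[4]: S = E(K, 8) = D; C ⊕ D = 1.
P[5]: S = E(K, D) = 8; 4 ⊕ 8 = C.
P[6]: S = E(K, 8) = D; 6 ⊕ D = B.
Blocks that differ from the original plaintext: P[1].

P[1] = D, P[2] = E, P[3] = 7, P[4] = 1, P[5] = C, P[6] = B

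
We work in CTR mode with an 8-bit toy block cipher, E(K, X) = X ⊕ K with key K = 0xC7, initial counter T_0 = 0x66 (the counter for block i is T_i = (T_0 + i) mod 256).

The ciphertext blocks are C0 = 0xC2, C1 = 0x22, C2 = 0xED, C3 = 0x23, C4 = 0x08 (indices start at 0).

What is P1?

CTR decryption: S_i = E(K, T_i) where T_i is the counter for block i; P_i = C_i ⊕ S_i.
P1: T = 0x67, S = E(K, T) = 0xA0; 0x22 ⊕ 0xA0 = 0x82.

P1 = 0x82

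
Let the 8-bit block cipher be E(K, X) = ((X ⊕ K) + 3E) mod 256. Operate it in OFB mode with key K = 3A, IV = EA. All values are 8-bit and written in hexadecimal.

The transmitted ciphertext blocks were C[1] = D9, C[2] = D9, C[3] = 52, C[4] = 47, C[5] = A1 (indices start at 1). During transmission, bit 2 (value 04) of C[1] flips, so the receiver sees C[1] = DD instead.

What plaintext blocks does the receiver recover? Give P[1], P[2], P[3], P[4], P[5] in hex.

P[1] = D3, P[2] = AB, P[3] = D4, P[4] = BD, P[5] = 5F

OFB decryption: S_i = E(K, S_{i−1}) with S_{0} = IV; P_i = C_i ⊕ S_i.
Only C[1] changed, to DD. In OFB, a change in C_i flips the same bit in P_i only; the keystream is unaffected. Decrypting the received ciphertext:
P[1]: S = E(K, EA) = 0E; DD ⊕ 0E = D3.
P[2]: S = E(K, 0E) = 72; D9 ⊕ 72 = AB.
P[3]: S = E(K, 72) = 86; 52 ⊕ 86 = D4.
P[4]: S = E(K, 86) = FA; 47 ⊕ FA = BD.
P[5]: S = E(K, FA) = FE; A1 ⊕ FE = 5F.
Blocks that differ from the original plaintext: P[1].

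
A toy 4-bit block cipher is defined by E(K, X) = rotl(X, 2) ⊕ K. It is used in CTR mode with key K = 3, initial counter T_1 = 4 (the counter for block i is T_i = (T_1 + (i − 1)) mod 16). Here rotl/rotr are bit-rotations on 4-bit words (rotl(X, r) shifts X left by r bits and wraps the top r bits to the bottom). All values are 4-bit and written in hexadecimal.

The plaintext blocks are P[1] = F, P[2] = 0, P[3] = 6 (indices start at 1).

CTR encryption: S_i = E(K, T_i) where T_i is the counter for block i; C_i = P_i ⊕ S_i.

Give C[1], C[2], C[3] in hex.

C[1]: T = 4, S = E(K, T) = 2; F ⊕ 2 = D.
C[2]: T = 5, S = E(K, T) = 6; 0 ⊕ 6 = 6.
C[3]: T = 6, S = E(K, T) = A; 6 ⊕ A = C.

C[1] = D, C[2] = 6, C[3] = C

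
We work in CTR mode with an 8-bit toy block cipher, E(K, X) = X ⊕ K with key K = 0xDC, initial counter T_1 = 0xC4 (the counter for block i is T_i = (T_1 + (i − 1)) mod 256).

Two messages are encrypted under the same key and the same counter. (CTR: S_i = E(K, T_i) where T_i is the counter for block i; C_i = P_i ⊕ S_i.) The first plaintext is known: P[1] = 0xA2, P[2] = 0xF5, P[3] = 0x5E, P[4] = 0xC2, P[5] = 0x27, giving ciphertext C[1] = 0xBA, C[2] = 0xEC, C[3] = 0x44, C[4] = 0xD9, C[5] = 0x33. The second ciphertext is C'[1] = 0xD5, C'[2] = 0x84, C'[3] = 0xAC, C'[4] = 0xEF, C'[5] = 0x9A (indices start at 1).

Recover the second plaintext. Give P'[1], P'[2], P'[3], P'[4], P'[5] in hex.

In CTR with a reused counter, both messages share the same keystream S_i, so C_i ⊕ C'_i = P_i ⊕ P'_i and thus P'_i = P_i ⊕ C_i ⊕ C'_i.
P'[1]: 0xA2 ⊕ 0xBA ⊕ 0xD5 = 0xCD.
P'[2]: 0xF5 ⊕ 0xEC ⊕ 0x84 = 0x9D.
P'[3]: 0x5E ⊕ 0x44 ⊕ 0xAC = 0xB6.
P'[4]: 0xC2 ⊕ 0xD9 ⊕ 0xEF = 0xF4.
P'[5]: 0x27 ⊕ 0x33 ⊕ 0x9A = 0x8E.

P'[1] = 0xCD, P'[2] = 0x9D, P'[3] = 0xB6, P'[4] = 0xF4, P'[5] = 0x8E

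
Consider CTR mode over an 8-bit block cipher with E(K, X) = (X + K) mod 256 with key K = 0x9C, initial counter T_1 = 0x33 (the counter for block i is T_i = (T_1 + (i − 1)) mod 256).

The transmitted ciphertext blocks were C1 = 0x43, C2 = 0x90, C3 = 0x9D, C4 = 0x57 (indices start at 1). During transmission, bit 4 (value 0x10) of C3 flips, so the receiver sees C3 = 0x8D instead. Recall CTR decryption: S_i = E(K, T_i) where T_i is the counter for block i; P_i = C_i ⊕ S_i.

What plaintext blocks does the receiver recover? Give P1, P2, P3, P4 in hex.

P1 = 0x8C, P2 = 0x40, P3 = 0x5C, P4 = 0x85

Only C3 changed, to 0x8D. In CTR, a change in C_i flips the same bit in P_i only; the keystream is unaffected. Decrypting the received ciphertext:
P1: T = 0x33, S = E(K, T) = 0xCF; 0x43 ⊕ 0xCF = 0x8C.
P2: T = 0x34, S = E(K, T) = 0xD0; 0x90 ⊕ 0xD0 = 0x40.
P3: T = 0x35, S = E(K, T) = 0xD1; 0x8D ⊕ 0xD1 = 0x5C.
P4: T = 0x36, S = E(K, T) = 0xD2; 0x57 ⊕ 0xD2 = 0x85.
Blocks that differ from the original plaintext: P3.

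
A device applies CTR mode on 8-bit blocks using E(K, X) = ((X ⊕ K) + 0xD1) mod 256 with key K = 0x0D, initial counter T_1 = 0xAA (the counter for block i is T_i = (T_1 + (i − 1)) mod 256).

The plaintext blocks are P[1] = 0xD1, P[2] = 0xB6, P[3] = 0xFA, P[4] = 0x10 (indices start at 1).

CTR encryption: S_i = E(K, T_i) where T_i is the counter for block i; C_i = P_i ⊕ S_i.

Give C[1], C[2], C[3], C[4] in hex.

C[1]: T = 0xAA, S = E(K, T) = 0x78; 0xD1 ⊕ 0x78 = 0xA9.
C[2]: T = 0xAB, S = E(K, T) = 0x77; 0xB6 ⊕ 0x77 = 0xC1.
C[3]: T = 0xAC, S = E(K, T) = 0x72; 0xFA ⊕ 0x72 = 0x88.
C[4]: T = 0xAD, S = E(K, T) = 0x71; 0x10 ⊕ 0x71 = 0x61.

C[1] = 0xA9, C[2] = 0xC1, C[3] = 0x88, C[4] = 0x61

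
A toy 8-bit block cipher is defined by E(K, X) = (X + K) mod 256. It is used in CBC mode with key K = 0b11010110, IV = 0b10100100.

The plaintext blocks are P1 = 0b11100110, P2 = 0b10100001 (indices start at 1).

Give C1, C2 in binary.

CBC encryption: C_i = E(K, P_i ⊕ C_{i−1}), with C_{0} = IV.
C1: P1 ⊕ 0b10100100 = 0b01000010; E(K, 0b01000010) = 0b00011000.
C2: P2 ⊕ 0b00011000 = 0b10111001; E(K, 0b10111001) = 0b10001111.

C1 = 0b00011000, C2 = 0b10001111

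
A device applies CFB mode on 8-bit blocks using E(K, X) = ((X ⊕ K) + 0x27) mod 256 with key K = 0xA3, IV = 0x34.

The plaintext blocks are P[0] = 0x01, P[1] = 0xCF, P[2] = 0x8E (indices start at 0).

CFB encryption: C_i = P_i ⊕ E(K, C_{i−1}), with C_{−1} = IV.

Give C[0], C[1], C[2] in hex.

C[0] = 0xBF, C[1] = 0x8C, C[2] = 0xD8

C[0]: E(K, 0x34) = 0xBE; 0x01 ⊕ 0xBE = 0xBF.
C[1]: E(K, 0xBF) = 0x43; 0xCF ⊕ 0x43 = 0x8C.
C[2]: E(K, 0x8C) = 0x56; 0x8E ⊕ 0x56 = 0xD8.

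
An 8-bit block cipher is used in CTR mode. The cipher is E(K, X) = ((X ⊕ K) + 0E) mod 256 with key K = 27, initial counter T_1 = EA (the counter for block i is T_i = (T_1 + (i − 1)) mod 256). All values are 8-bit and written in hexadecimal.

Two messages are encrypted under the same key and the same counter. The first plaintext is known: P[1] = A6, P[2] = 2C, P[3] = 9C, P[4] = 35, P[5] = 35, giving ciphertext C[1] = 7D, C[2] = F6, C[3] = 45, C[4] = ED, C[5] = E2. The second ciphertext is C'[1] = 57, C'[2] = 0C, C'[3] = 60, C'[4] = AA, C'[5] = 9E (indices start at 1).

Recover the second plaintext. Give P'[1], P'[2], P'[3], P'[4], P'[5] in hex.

In CTR with a reused counter, both messages share the same keystream S_i, so C_i ⊕ C'_i = P_i ⊕ P'_i and thus P'_i = P_i ⊕ C_i ⊕ C'_i.
P'[1]: A6 ⊕ 7D ⊕ 57 = 8C.
P'[2]: 2C ⊕ F6 ⊕ 0C = D6.
P'[3]: 9C ⊕ 45 ⊕ 60 = B9.
P'[4]: 35 ⊕ ED ⊕ AA = 72.
P'[5]: 35 ⊕ E2 ⊕ 9E = 49.

P'[1] = 8C, P'[2] = D6, P'[3] = B9, P'[4] = 72, P'[5] = 49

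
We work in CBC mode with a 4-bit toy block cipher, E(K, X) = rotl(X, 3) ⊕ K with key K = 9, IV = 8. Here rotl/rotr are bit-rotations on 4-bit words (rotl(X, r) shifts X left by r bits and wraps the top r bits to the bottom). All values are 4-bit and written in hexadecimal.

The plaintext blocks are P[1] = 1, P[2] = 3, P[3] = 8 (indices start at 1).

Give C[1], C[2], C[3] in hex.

C[1] = 5, C[2] = A, C[3] = 8

CBC encryption: C_i = E(K, P_i ⊕ C_{i−1}), with C_{0} = IV.
C[1]: P[1] ⊕ 8 = 9; E(K, 9) = 5.
C[2]: P[2] ⊕ 5 = 6; E(K, 6) = A.
C[3]: P[3] ⊕ A = 2; E(K, 2) = 8.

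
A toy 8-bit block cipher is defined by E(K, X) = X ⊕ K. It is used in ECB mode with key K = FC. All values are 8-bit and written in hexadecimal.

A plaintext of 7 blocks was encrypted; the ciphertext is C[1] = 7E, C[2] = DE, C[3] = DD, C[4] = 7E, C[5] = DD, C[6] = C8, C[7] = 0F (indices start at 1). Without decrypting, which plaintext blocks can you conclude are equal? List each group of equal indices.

ECB encrypts each block independently with the same key, so equal ciphertext blocks imply equal plaintext blocks.
C[1] = C[4] = 7E, so P[1] = P[4].
C[3] = C[5] = DD, so P[3] = P[5].

P[1] = P[4]; P[3] = P[5]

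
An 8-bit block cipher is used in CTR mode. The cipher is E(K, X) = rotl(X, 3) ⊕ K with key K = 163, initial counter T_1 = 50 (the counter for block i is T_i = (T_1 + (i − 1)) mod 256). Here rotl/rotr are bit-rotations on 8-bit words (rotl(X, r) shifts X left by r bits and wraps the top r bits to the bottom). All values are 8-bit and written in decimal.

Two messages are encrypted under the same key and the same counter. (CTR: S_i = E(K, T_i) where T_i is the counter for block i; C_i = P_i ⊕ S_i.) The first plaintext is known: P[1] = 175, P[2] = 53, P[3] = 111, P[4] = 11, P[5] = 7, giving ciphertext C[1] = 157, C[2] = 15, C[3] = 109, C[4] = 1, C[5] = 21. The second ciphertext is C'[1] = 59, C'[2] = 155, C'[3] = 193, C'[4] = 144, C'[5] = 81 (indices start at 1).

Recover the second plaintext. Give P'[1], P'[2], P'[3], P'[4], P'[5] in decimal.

P'[1] = 9, P'[2] = 161, P'[3] = 195, P'[4] = 154, P'[5] = 67

In CTR with a reused counter, both messages share the same keystream S_i, so C_i ⊕ C'_i = P_i ⊕ P'_i and thus P'_i = P_i ⊕ C_i ⊕ C'_i.
P'[1]: 175 ⊕ 157 ⊕ 59 = 9.
P'[2]: 53 ⊕ 15 ⊕ 155 = 161.
P'[3]: 111 ⊕ 109 ⊕ 193 = 195.
P'[4]: 11 ⊕ 1 ⊕ 144 = 154.
P'[5]: 7 ⊕ 21 ⊕ 81 = 67.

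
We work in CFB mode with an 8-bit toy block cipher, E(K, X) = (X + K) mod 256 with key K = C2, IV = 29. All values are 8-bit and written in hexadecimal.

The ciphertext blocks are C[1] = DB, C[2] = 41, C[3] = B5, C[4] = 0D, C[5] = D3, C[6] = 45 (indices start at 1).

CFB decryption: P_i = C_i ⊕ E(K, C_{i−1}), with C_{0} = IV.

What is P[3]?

P[3] = B6

P[3]: E(K, 41) = 03; B5 ⊕ 03 = B6.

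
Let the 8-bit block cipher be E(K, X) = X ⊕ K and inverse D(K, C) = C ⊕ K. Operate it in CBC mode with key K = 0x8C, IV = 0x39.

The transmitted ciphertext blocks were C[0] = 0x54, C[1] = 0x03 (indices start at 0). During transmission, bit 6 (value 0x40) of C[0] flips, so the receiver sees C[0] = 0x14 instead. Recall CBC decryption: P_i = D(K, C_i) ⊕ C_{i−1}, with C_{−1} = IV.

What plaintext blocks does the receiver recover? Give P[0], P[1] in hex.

P[0] = 0xA1, P[1] = 0x9B

Only C[0] changed, to 0x14. In CBC, a change in C_i garbles P_i and flips the same bit in P_{i+1}. Decrypting the received ciphertext:
P[0]: D(K, 0x14) = 0x98; 0x98 ⊕ 0x39 = 0xA1.
P[1]: D(K, 0x03) = 0x8F; 0x8F ⊕ 0x14 = 0x9B.
Blocks that differ from the original plaintext: P[0], P[1].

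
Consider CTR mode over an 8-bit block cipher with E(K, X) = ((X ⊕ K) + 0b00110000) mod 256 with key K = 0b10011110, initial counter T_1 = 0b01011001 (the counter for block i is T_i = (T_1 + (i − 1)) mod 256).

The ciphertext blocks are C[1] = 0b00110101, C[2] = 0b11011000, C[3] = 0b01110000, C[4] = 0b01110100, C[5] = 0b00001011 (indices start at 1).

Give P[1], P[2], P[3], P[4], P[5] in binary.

CTR decryption: S_i = E(K, T_i) where T_i is the counter for block i; P_i = C_i ⊕ S_i.
P[1]: T = 0b01011001, S = E(K, T) = 0b11110111; 0b00110101 ⊕ 0b11110111 = 0b11000010.
P[2]: T = 0b01011010, S = E(K, T) = 0b11110100; 0b11011000 ⊕ 0b11110100 = 0b00101100.
P[3]: T = 0b01011011, S = E(K, T) = 0b11110101; 0b01110000 ⊕ 0b11110101 = 0b10000101.
P[4]: T = 0b01011100, S = E(K, T) = 0b11110010; 0b01110100 ⊕ 0b11110010 = 0b10000110.
P[5]: T = 0b01011101, S = E(K, T) = 0b11110011; 0b00001011 ⊕ 0b11110011 = 0b11111000.

P[1] = 0b11000010, P[2] = 0b00101100, P[3] = 0b10000101, P[4] = 0b10000110, P[5] = 0b11111000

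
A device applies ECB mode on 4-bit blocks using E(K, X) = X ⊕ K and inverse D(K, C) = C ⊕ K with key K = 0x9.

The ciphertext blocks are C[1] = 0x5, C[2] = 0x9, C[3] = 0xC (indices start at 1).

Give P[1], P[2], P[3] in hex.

P[1] = 0xC, P[2] = 0x0, P[3] = 0x5

ECB decryption: P_i = D(K, C_i).
P[1]: D(K, 0x5) = 0xC.
P[2]: D(K, 0x9) = 0x0.
P[3]: D(K, 0xC) = 0x5.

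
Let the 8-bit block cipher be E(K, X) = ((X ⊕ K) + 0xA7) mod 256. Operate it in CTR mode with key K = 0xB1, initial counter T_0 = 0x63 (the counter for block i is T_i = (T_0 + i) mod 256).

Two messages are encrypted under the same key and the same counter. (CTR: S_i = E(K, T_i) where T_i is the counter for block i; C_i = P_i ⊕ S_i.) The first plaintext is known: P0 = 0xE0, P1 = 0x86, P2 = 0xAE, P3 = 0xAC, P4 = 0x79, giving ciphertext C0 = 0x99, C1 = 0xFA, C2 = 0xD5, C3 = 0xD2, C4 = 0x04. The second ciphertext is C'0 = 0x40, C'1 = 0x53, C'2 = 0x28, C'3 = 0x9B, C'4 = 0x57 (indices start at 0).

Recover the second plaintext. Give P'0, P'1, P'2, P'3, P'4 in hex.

In CTR with a reused counter, both messages share the same keystream S_i, so C_i ⊕ C'_i = P_i ⊕ P'_i and thus P'_i = P_i ⊕ C_i ⊕ C'_i.
P'0: 0xE0 ⊕ 0x99 ⊕ 0x40 = 0x39.
P'1: 0x86 ⊕ 0xFA ⊕ 0x53 = 0x2F.
P'2: 0xAE ⊕ 0xD5 ⊕ 0x28 = 0x53.
P'3: 0xAC ⊕ 0xD2 ⊕ 0x9B = 0xE5.
P'4: 0x79 ⊕ 0x04 ⊕ 0x57 = 0x2A.

P'0 = 0x39, P'1 = 0x2F, P'2 = 0x53, P'3 = 0xE5, P'4 = 0x2A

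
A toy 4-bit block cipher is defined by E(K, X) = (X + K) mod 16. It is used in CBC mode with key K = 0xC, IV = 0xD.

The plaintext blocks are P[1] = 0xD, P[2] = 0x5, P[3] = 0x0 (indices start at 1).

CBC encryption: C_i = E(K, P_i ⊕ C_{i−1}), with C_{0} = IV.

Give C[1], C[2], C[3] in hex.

C[1] = 0xC, C[2] = 0x5, C[3] = 0x1

C[1]: P[1] ⊕ 0xD = 0x0; E(K, 0x0) = 0xC.
C[2]: P[2] ⊕ 0xC = 0x9; E(K, 0x9) = 0x5.
C[3]: P[3] ⊕ 0x5 = 0x5; E(K, 0x5) = 0x1.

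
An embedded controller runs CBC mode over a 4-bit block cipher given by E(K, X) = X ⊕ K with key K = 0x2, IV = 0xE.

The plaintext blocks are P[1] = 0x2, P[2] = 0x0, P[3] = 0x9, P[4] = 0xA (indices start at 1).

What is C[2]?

C[2] = 0xC

CBC encryption: C_i = E(K, P_i ⊕ C_{i−1}), with C_{0} = IV.
C[1]: P[1] ⊕ 0xE = 0xC; E(K, 0xC) = 0xE.
C[2]: P[2] ⊕ 0xE = 0xE; E(K, 0xE) = 0xC.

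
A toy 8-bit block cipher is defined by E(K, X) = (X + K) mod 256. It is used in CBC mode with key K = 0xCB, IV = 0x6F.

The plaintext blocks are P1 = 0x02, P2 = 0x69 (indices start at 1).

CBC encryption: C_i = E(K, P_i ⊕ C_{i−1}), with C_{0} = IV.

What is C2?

C2 = 0x1C

C1: P1 ⊕ 0x6F = 0x6D; E(K, 0x6D) = 0x38.
C2: P2 ⊕ 0x38 = 0x51; E(K, 0x51) = 0x1C.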